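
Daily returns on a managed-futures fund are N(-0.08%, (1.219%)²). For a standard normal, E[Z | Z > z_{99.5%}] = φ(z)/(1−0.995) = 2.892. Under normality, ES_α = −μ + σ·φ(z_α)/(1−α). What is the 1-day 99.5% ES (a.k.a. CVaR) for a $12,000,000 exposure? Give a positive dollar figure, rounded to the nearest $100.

$432,600

ES = −(-0.08%) + 1.219% × 2.892 = 3.605%.
On $12,000,000: 0.03605 × $12,000,000 = $432,600.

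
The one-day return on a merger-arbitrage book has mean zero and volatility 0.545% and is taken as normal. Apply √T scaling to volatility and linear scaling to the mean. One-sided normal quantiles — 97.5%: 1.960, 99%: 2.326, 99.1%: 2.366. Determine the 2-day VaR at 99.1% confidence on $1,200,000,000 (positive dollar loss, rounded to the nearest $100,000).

σ_{2d} = 0.545% × √2 = 0.771%.
VaR = 2.366 × 0.771% = 1.824%.
On $1,200,000,000: 0.01824 × $1,200,000,000 = $21,888,000.

$21,900,000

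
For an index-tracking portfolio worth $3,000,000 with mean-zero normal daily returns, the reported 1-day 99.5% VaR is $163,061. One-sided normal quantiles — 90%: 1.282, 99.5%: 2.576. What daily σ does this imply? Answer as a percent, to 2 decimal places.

VaR as a fraction: $163,061 / $3,000,000 = 5.435%.
σ = VaR / z = 5.435% / 2.576 = 2.110%.

2.11%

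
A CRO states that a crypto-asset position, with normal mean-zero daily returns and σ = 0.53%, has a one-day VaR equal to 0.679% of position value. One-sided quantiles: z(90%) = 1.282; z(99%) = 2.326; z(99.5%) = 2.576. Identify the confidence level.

Implied z = VaR/σ = 0.679 / 0.53 = 1.281.
This matches z(90%) = 1.282.

90%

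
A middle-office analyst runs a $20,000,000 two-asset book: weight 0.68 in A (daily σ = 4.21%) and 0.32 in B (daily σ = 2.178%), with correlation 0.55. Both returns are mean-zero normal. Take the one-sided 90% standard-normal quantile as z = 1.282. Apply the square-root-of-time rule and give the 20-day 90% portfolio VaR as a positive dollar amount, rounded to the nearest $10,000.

$3,780,000

σ_p = √(0.68²·4.21² + 0.32²·2.178² + 2·0.55·0.68·0.32·4.21·2.178) = 3.298%.
σ_{20d} = 3.298% × √20 = 14.749%.
VaR = 1.282 × 14.749% = 18.908%; on $20,000,000 that is $3,781,600.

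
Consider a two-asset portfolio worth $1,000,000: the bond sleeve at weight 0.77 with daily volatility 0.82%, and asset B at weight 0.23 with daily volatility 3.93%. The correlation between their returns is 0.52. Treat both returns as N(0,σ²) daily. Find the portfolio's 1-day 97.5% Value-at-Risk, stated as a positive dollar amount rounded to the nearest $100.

σ_p² = 0.77²·0.82² + 0.23²·3.93² + 2·0.52·0.77·0.23·0.82·3.93 = 1.8093 (%²).
σ_p = √1.8093 = 1.345%.
At 97.5%, z = 1.960.
VaR = 1.960 × 1.345% = 2.636%; on $1,000,000 that is $26,360.

$26,400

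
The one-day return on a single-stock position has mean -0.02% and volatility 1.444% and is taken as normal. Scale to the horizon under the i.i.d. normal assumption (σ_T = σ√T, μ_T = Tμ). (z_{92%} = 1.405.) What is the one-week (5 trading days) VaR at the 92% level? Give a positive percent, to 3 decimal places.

4.637%

σ_{5d} = 1.444% × √5 = 3.229%; μ_{5d} = 5 × -0.02% = -0.100%.
VaR = −(-0.100%) + 1.405 × 3.229% = 4.637%.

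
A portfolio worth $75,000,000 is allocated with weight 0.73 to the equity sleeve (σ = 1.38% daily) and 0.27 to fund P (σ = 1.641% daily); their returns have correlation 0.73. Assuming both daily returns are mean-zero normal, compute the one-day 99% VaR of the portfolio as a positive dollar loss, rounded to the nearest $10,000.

$2,380,000

σ_p² = 0.73²·1.38² + 0.27²·1.641² + 2·0.73·0.73·0.27·1.38·1.641 = 1.8628 (%²).
σ_p = √1.8628 = 1.365%.
At 99%, z = 2.326.
VaR = 2.326 × 1.365% = 3.175%; on $75,000,000 that is $2,381,250.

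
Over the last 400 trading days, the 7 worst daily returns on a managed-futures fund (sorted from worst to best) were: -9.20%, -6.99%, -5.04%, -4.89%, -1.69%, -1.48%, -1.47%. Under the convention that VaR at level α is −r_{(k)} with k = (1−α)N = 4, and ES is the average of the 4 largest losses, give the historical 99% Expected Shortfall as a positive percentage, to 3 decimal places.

The 4 worst returns sum to -26.12%.
ES = −(-26.12%) / 4 = 6.53% ≈ 6.530%.

6.530%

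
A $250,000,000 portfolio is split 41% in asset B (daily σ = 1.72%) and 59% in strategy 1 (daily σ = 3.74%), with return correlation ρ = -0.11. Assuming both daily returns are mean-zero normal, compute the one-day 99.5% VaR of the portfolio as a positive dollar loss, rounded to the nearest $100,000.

$14,400,000

σ_p² = 0.41²·1.72² + 0.59²·3.74² + 2·-0.11·0.41·0.59·1.72·3.74 = 5.0240 (%²).
σ_p = √5.0240 = 2.241%.
At 99.5%, z = 2.576.
VaR = 2.576 × 2.241% = 5.773%; on $250,000,000 that is $14,432,500.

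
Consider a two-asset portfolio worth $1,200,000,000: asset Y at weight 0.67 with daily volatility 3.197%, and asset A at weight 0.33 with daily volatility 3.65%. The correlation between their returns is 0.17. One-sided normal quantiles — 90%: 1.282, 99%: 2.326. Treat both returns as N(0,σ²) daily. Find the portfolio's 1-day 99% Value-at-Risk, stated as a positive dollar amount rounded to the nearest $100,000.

$73,400,000

σ_p² = 0.67²·3.197² + 0.33²·3.65² + 2·0.17·0.67·0.33·3.197·3.65 = 6.9162 (%²).
σ_p = √6.9162 = 2.630%.
VaR = 2.326 × 2.630% = 6.117%; on $1,200,000,000 that is $73,404,000.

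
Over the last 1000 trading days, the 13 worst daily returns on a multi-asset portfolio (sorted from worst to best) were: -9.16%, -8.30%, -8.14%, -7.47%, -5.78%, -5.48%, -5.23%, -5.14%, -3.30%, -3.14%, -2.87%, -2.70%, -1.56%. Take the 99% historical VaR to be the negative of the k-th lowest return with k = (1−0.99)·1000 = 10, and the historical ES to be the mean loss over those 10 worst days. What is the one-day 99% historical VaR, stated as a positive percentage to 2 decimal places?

3.14%

k = 10; the 10th lowest return is -3.14%, so VaR = 3.14%.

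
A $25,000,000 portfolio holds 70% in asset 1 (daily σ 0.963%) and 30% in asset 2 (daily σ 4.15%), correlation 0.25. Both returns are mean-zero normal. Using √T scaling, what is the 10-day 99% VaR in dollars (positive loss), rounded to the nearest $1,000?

$2,863,000

σ_p = √(0.7²·0.963² + 0.3²·4.15² + 2·0.25·0.7·0.3·0.963·4.15) = 1.557%.
σ_{10d} = 1.557% × √10 = 4.924%.
z(99%) = 2.326.
VaR = 2.326 × 4.924% = 11.453%; on $25,000,000 that is $2,863,250.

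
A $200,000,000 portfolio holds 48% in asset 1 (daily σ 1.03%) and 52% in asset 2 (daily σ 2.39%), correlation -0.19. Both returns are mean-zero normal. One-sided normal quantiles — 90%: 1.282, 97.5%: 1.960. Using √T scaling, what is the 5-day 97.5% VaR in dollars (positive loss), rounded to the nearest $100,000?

σ_p = √(0.48²·1.03² + 0.52²·2.39² + 2·-0.19·0.48·0.52·1.03·2.39) = 1.247%.
σ_{5d} = 1.247% × √5 = 2.788%.
VaR = 1.960 × 2.788% = 5.464%; on $200,000,000 that is $10,928,000.

$10,900,000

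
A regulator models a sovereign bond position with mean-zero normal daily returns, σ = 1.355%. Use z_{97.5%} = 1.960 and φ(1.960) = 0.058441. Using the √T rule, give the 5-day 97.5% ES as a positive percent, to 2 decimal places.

σ_{5d} = 1.355% × √5 = 3.030%.
ES multiplier = φ(z)/(1−α) = 0.058441/0.025 = 2.338.
ES = 3.030% × 2.338 = 7.084%.

7.08%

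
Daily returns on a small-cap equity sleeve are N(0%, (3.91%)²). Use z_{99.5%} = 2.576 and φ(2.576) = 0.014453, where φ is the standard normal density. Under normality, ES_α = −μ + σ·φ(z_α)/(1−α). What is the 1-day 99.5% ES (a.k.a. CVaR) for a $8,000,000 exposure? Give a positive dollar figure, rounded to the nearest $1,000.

Tail multiplier: φ(z)/(1−α) = 0.014453 / 0.005 = 2.891.
ES = 3.91% × 2.891 = 11.304%.
On $8,000,000: 0.11304 × $8,000,000 = $904,320.

$904,000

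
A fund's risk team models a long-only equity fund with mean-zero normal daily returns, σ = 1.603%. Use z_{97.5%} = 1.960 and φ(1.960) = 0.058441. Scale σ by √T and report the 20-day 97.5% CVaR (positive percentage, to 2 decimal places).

σ_{20d} = 1.603% × √20 = 7.169%.
ES multiplier = φ(z)/(1−α) = 0.058441/0.025 = 2.338.
ES = 7.169% × 2.338 = 16.761%.

16.76%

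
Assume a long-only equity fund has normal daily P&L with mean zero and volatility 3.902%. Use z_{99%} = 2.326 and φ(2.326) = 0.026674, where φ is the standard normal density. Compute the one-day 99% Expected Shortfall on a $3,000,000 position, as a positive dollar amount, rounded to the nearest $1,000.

Tail multiplier: φ(z)/(1−α) = 0.026674 / 0.01 = 2.667.
ES = 3.902% × 2.667 = 10.407%.
On $3,000,000: 0.10407 × $3,000,000 = $312,210.

$312,000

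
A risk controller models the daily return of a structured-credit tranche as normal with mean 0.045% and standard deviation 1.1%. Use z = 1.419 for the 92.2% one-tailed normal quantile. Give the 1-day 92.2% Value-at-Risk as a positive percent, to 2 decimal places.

1.52%

VaR = −μ + z·σ = −(0.045%) + 1.419 × 1.1% = 1.516%.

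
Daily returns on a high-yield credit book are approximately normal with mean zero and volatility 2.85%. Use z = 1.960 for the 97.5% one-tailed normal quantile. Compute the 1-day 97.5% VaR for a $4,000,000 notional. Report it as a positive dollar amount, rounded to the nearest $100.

$223,400

VaR = z·σ = 1.960 × 2.85% = 5.586%.
On $4,000,000: 0.05586 × $4,000,000 = $223,440.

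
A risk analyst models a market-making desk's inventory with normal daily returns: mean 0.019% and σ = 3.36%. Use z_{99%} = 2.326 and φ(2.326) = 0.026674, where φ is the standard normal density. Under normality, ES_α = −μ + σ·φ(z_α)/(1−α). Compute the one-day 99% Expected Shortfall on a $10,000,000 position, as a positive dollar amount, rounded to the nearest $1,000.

Tail multiplier: φ(z)/(1−α) = 0.026674 / 0.01 = 2.667.
ES = −(0.019%) + 3.36% × 2.667 = 8.942%.
On $10,000,000: 0.08942 × $10,000,000 = $894,200.

$894,000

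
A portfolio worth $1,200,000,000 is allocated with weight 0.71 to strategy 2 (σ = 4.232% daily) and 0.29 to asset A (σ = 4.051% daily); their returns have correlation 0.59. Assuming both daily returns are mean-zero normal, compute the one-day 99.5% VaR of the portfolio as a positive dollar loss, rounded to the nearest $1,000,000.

σ_p² = 0.71²·4.232² + 0.29²·4.051² + 2·0.59·0.71·0.29·4.232·4.051 = 14.5738 (%²).
σ_p = √14.5738 = 3.818%.
At 99.5%, z = 2.576.
VaR = 2.576 × 3.818% = 9.835%; on $1,200,000,000 that is $118,020,000.

$118,000,000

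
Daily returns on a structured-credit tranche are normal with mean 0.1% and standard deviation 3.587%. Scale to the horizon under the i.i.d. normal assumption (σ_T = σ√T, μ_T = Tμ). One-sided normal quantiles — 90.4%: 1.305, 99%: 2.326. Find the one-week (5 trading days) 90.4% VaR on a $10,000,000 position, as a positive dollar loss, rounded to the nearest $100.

σ_{5d} = 3.587% × √5 = 8.021%; μ_{5d} = 5 × 0.1% = 0.500%.
VaR = −(0.500%) + 1.305 × 8.021% = 9.967%.
On $10,000,000: 0.09967 × $10,000,000 = $996,700.

$996,700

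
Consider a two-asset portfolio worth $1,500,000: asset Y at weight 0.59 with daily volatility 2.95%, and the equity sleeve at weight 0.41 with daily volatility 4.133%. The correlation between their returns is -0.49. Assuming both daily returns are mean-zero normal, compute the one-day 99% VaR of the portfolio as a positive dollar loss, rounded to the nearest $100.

$60,500

σ_p² = 0.59²·2.95² + 0.41²·4.133² + 2·-0.49·0.59·0.41·2.95·4.133 = 3.0104 (%²).
σ_p = √3.0104 = 1.735%.
At 99%, z = 2.326.
VaR = 2.326 × 1.735% = 4.036%; on $1,500,000 that is $60,540.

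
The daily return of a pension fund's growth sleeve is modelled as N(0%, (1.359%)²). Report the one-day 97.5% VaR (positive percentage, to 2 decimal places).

At 97.5% one-sided, z = 1.960.
VaR = z·σ = 1.960 × 1.359% = 2.664%.

2.66%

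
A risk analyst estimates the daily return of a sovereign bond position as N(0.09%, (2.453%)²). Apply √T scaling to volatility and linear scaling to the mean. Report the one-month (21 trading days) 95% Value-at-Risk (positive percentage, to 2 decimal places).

16.60%

At 95%, z = 1.645.
σ_{21d} = 2.453% × √21 = 11.241%; μ_{21d} = 21 × 0.09% = 1.890%.
VaR = −(1.890%) + 1.645 × 11.241% = 16.601%.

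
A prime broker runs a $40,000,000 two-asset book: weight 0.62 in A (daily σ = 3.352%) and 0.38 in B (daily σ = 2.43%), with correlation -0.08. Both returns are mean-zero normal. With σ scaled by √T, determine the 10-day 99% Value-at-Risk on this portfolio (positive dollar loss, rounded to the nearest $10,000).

σ_p = √(0.62²·3.352² + 0.38²·2.43² + 2·-0.08·0.62·0.38·3.352·2.43) = 2.206%.
σ_{10d} = 2.206% × √10 = 6.976%.
z(99%) = 2.326.
VaR = 2.326 × 6.976% = 16.226%; on $40,000,000 that is $6,490,400.

$6,490,000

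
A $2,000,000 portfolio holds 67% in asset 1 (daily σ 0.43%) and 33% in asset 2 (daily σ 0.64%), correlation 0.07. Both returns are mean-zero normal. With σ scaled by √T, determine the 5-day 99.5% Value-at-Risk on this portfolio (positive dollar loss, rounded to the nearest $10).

$42,500

σ_p = √(0.67²·0.43² + 0.33²·0.64² + 2·0.07·0.67·0.33·0.43·0.64) = 0.369%.
σ_{5d} = 0.369% × √5 = 0.825%.
z(99.5%) = 2.576.
VaR = 2.576 × 0.825% = 2.125%; on $2,000,000 that is $42,500.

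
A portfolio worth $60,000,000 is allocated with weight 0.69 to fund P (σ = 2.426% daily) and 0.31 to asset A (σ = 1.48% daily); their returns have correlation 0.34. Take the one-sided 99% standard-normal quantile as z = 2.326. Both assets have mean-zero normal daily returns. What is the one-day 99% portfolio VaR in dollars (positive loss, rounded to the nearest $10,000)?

σ_p² = 0.69²·2.426² + 0.31²·1.48² + 2·0.34·0.69·0.31·2.426·1.48 = 3.5348 (%²).
σ_p = √3.5348 = 1.880%.
VaR = 2.326 × 1.880% = 4.373%; on $60,000,000 that is $2,623,800.

$2,620,000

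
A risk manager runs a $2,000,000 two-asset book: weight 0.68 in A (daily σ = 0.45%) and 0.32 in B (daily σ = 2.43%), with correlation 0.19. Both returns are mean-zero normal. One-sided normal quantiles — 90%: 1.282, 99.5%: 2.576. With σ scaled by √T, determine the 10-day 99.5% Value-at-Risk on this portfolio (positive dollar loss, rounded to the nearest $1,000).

σ_p = √(0.68²·0.45² + 0.32²·2.43² + 2·0.19·0.68·0.32·0.45·2.43) = 0.888%.
σ_{10d} = 0.888% × √10 = 2.808%.
VaR = 2.576 × 2.808% = 7.233%; on $2,000,000 that is $144,660.

$145,000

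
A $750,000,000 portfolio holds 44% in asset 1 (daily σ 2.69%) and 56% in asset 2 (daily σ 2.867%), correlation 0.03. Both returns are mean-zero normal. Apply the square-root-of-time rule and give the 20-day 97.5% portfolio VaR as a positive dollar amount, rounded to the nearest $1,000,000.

$133,000,000

σ_p = √(0.44²·2.69² + 0.56²·2.867² + 2·0.03·0.44·0.56·2.69·2.867) = 2.023%.
σ_{20d} = 2.023% × √20 = 9.047%.
z(97.5%) = 1.960.
VaR = 1.960 × 9.047% = 17.732%; on $750,000,000 that is $132,990,000.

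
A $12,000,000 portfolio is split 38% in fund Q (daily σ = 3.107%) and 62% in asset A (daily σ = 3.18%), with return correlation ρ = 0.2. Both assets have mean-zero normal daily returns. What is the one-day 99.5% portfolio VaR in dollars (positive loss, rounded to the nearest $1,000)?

$770,000

σ_p² = 0.38²·3.107² + 0.62²·3.18² + 2·0.2·0.38·0.62·3.107·3.18 = 6.2123 (%²).
σ_p = √6.2123 = 2.492%.
At 99.5%, z = 2.576.
VaR = 2.576 × 2.492% = 6.419%; on $12,000,000 that is $770,280.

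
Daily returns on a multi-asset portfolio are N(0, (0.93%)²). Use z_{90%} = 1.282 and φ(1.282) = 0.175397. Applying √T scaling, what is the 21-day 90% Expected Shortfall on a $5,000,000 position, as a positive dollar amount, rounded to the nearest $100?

$373,800

σ_{21d} = 0.93% × √21 = 4.262%.
ES multiplier = φ(z)/(1−α) = 0.175397/0.1 = 1.754.
ES = 4.262% × 1.754 = 7.476%; on $5,000,000: $373,800.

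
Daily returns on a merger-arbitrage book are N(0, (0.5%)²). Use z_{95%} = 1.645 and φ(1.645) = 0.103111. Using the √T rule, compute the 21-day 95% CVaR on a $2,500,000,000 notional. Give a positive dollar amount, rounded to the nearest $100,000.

σ_{21d} = 0.5% × √21 = 2.291%.
ES multiplier = φ(z)/(1−α) = 0.103111/0.05 = 2.062.
ES = 2.291% × 2.062 = 4.724%; on $2,500,000,000: $118,100,000.

$118,100,000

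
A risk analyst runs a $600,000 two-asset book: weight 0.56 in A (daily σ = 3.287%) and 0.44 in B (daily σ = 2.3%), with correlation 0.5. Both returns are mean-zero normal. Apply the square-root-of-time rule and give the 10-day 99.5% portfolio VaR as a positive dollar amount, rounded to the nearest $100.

σ_p = √(0.56²·3.287² + 0.44²·2.3² + 2·0.5·0.56·0.44·3.287·2.3) = 2.505%.
σ_{10d} = 2.505% × √10 = 7.922%.
z(99.5%) = 2.576.
VaR = 2.576 × 7.922% = 20.407%; on $600,000 that is $122,442.

$122,400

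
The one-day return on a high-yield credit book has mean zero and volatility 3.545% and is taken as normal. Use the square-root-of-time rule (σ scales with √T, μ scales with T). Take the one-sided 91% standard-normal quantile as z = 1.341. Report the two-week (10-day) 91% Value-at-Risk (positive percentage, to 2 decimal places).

15.03%

σ_{10d} = 3.545% × √10 = 11.210%.
VaR = 1.341 × 11.210% = 15.033%.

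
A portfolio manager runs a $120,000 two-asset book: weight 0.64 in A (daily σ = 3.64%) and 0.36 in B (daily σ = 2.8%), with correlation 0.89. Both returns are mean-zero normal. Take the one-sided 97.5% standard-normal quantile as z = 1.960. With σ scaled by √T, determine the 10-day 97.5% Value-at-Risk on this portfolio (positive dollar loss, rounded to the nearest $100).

$24,200

σ_p = √(0.64²·3.64² + 0.36²·2.8² + 2·0.89·0.64·0.36·3.64·2.8) = 3.259%.
σ_{10d} = 3.259% × √10 = 10.306%.
VaR = 1.960 × 10.306% = 20.200%; on $120,000 that is $24,240.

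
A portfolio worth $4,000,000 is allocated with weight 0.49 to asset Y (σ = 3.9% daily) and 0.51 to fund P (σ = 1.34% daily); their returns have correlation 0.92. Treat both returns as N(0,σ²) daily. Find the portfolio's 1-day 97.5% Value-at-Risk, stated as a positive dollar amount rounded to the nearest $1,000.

σ_p² = 0.49²·3.9² + 0.51²·1.34² + 2·0.92·0.49·0.51·3.9·1.34 = 6.5220 (%²).
σ_p = √6.5220 = 2.554%.
At 97.5%, z = 1.960.
VaR = 1.960 × 2.554% = 5.006%; on $4,000,000 that is $200,240.

$200,000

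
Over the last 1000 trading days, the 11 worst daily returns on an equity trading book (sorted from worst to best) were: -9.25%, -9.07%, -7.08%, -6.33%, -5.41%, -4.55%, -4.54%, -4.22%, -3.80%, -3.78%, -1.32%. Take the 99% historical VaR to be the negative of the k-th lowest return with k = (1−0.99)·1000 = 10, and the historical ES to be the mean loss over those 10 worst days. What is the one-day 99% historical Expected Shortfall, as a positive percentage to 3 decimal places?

5.803%

The 10 worst returns sum to -58.03%.
ES = −(-58.03%) / 10 = 5.803%.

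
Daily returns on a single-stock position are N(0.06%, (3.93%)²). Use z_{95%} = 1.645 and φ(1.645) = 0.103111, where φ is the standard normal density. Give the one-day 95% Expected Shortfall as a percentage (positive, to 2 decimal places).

Tail multiplier: φ(z)/(1−α) = 0.103111 / 0.05 = 2.062.
ES = −(0.06%) + 3.93% × 2.062 = 8.044%.

8.04%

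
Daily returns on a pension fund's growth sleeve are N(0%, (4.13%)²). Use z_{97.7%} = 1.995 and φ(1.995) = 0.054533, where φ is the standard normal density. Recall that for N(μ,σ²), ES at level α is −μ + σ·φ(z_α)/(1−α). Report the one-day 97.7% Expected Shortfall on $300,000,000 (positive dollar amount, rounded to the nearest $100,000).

Tail multiplier: φ(z)/(1−α) = 0.054533 / 0.023 = 2.371.
ES = 4.13% × 2.371 = 9.792%.
On $300,000,000: 0.09792 × $300,000,000 = $29,376,000.

$29,400,000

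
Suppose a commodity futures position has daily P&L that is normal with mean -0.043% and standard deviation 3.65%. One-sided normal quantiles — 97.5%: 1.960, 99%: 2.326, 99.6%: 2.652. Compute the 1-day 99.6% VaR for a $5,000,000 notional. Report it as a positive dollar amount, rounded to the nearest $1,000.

VaR = −μ + z·σ = −(-0.043%) + 2.652 × 3.65% = 9.723%.
On $5,000,000: 0.09723 × $5,000,000 = $486,150.

$486,000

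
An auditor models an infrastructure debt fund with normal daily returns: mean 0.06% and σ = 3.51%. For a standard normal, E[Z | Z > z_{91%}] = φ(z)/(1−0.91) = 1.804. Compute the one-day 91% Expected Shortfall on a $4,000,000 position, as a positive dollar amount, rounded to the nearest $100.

$250,900

ES = −(0.06%) + 3.51% × 1.804 = 6.272%.
On $4,000,000: 0.06272 × $4,000,000 = $250,880.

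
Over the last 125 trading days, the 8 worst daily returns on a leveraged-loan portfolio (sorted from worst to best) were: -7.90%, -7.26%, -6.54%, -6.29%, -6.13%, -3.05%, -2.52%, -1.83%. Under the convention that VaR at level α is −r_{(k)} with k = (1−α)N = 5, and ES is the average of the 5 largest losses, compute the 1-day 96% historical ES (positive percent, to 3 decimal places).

6.824%

The 5 worst returns sum to -34.12%.
ES = −(-34.12%) / 5 = 6.824%.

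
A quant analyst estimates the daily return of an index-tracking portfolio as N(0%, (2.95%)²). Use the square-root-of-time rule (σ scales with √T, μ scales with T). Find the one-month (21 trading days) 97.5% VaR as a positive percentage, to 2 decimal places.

26.50%

At 97.5%, z = 1.960.
σ_{21d} = 2.95% × √21 = 13.519%.
VaR = 1.960 × 13.519% = 26.497%.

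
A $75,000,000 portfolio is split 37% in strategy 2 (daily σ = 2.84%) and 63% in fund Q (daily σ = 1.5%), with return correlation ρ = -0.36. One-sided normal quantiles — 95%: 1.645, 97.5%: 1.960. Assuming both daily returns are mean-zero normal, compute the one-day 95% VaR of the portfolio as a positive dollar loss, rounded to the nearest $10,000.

$1,400,000

σ_p² = 0.37²·2.84² + 0.63²·1.5² + 2·-0.36·0.37·0.63·2.84·1.5 = 1.2822 (%²).
σ_p = √1.2822 = 1.132%.
VaR = 1.645 × 1.132% = 1.862%; on $75,000,000 that is $1,396,500.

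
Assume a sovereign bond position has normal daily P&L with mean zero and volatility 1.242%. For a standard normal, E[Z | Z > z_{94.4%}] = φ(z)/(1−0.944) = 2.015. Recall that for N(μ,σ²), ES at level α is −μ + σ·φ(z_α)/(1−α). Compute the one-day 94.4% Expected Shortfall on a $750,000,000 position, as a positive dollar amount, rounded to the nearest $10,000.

ES = 1.242% × 2.015 = 2.503%.
On $750,000,000: 0.02503 × $750,000,000 = $18,772,500.

$18,770,000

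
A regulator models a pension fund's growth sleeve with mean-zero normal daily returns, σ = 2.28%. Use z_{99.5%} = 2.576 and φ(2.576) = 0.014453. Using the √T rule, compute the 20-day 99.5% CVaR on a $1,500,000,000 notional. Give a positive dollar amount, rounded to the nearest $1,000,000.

σ_{20d} = 2.28% × √20 = 10.196%.
ES multiplier = φ(z)/(1−α) = 0.014453/0.005 = 2.891.
ES = 10.196% × 2.891 = 29.477%; on $1,500,000,000: $442,155,000.

$442,000,000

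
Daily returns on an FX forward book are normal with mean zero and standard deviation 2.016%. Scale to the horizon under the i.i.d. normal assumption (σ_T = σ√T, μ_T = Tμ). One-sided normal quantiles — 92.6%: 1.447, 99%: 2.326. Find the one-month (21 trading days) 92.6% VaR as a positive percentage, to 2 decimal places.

σ_{21d} = 2.016% × √21 = 9.238%.
VaR = 1.447 × 9.238% = 13.367%.

13.37%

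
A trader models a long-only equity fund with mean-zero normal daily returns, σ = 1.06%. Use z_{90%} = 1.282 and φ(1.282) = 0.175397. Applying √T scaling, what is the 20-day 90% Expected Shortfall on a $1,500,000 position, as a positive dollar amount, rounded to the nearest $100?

σ_{20d} = 1.06% × √20 = 4.740%.
ES multiplier = φ(z)/(1−α) = 0.175397/0.1 = 1.754.
ES = 4.740% × 1.754 = 8.314%; on $1,500,000: $124,710.

$124,700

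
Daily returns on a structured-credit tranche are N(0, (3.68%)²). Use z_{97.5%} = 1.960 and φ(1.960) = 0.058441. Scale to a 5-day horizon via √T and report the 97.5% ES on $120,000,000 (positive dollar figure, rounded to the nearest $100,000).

σ_{5d} = 3.68% × √5 = 8.229%.
ES multiplier = φ(z)/(1−α) = 0.058441/0.025 = 2.338.
ES = 8.229% × 2.338 = 19.239%; on $120,000,000: $23,086,800.

$23,100,000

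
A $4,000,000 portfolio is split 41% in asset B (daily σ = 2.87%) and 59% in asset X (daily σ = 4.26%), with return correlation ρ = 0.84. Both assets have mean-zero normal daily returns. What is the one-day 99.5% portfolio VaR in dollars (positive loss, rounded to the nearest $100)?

$366,800

σ_p² = 0.41²·2.87² + 0.59²·4.26² + 2·0.84·0.41·0.59·2.87·4.26 = 12.6704 (%²).
σ_p = √12.6704 = 3.560%.
At 99.5%, z = 2.576.
VaR = 2.576 × 3.560% = 9.171%; on $4,000,000 that is $366,840.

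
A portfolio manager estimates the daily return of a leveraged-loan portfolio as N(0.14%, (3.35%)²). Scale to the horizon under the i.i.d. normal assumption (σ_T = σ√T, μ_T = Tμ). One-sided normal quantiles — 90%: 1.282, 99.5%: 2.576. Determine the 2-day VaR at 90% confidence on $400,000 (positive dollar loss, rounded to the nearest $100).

σ_{2d} = 3.35% × √2 = 4.738%; μ_{2d} = 2 × 0.14% = 0.280%.
VaR = −(0.280%) + 1.282 × 4.738% = 5.794%.
On $400,000: 0.05794 × $400,000 = $23,176.

$23,200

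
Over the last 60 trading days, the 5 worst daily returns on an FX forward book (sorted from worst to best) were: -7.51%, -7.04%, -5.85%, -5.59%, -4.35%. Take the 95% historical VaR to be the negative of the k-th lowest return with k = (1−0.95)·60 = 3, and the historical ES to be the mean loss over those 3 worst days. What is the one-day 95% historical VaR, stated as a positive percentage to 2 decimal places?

k = 3; the 3rd lowest return is -5.85%, so VaR = 5.85%.

5.85%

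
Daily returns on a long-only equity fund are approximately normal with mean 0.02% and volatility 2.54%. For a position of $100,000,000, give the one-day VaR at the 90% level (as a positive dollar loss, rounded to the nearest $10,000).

$3,240,000

At 90% one-sided, z = 1.282.
VaR = −μ + z·σ = −(0.02%) + 1.282 × 2.54% = 3.236%.
On $100,000,000: 0.03236 × $100,000,000 = $3,236,000.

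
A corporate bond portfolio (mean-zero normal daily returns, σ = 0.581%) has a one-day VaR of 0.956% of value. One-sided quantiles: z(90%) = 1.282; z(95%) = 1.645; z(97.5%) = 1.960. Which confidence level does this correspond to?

Implied z = VaR/σ = 0.956 / 0.581 = 1.645.
This matches z(95%) = 1.645.

95%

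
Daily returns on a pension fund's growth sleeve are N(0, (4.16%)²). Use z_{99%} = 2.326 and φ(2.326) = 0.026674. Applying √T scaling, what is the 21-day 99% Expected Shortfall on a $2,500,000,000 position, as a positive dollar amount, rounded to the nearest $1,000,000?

σ_{21d} = 4.16% × √21 = 19.064%.
ES multiplier = φ(z)/(1−α) = 0.026674/0.01 = 2.667.
ES = 19.064% × 2.667 = 50.844%; on $2,500,000,000: $1,271,100,000.

$1,271,000,000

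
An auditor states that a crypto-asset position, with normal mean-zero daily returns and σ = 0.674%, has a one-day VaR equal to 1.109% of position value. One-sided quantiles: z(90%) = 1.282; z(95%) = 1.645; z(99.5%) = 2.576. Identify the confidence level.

95%

Implied z = VaR/σ = 1.109 / 0.674 = 1.645.
This matches z(95%) = 1.645.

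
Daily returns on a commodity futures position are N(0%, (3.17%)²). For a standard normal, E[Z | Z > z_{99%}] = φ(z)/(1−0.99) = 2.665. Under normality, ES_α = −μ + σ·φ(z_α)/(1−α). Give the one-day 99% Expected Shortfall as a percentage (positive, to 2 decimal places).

8.45%

ES = 3.17% × 2.665 = 8.448%.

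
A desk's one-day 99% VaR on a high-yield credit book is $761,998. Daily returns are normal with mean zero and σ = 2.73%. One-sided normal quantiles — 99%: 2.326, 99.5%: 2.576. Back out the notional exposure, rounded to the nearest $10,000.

VaR as a fraction of value: z·σ = 2.326 × 2.73% = 6.34998%.
Position = $761,998 / 0.0634998 = $12,000,006.

$12,000,000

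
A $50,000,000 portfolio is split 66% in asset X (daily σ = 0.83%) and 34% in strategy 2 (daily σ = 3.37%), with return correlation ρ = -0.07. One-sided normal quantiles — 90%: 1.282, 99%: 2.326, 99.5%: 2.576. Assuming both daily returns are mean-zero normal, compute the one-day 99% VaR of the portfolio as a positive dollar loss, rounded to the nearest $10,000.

σ_p² = 0.66²·0.83² + 0.34²·3.37² + 2·-0.07·0.66·0.34·0.83·3.37 = 1.5251 (%²).
σ_p = √1.5251 = 1.235%.
VaR = 2.326 × 1.235% = 2.873%; on $50,000,000 that is $1,436,500.

$1,440,000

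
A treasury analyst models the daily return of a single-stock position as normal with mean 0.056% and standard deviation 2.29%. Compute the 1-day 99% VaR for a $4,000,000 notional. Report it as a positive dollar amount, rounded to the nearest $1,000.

At 99% one-sided, z = 2.326.
VaR = −μ + z·σ = −(0.056%) + 2.326 × 2.29% = 5.271%.
On $4,000,000: 0.05271 × $4,000,000 = $210,840.

$211,000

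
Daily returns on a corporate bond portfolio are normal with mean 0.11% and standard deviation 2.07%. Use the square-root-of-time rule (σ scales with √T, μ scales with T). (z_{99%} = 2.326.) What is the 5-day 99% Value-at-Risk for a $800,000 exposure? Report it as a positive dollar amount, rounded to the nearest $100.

$81,700

σ_{5d} = 2.07% × √5 = 4.629%; μ_{5d} = 5 × 0.11% = 0.550%.
VaR = −(0.550%) + 2.326 × 4.629% = 10.217%.
On $800,000: 0.10217 × $800,000 = $81,736.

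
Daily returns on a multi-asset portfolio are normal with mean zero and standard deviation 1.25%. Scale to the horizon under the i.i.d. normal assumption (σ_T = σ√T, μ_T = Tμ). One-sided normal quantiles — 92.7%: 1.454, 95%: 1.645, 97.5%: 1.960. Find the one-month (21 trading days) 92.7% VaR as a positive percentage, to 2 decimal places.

σ_{21d} = 1.25% × √21 = 5.728%.
VaR = 1.454 × 5.728% = 8.329%.

8.33%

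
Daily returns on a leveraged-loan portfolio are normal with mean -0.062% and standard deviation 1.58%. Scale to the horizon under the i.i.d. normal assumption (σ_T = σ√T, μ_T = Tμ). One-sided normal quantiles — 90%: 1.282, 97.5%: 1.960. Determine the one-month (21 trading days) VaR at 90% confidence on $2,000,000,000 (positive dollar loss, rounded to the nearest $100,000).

$211,700,000

σ_{21d} = 1.58% × √21 = 7.240%; μ_{21d} = 21 × -0.062% = -1.302%.
VaR = −(-1.302%) + 1.282 × 7.240% = 10.584%.
On $2,000,000,000: 0.10584 × $2,000,000,000 = $211,680,000.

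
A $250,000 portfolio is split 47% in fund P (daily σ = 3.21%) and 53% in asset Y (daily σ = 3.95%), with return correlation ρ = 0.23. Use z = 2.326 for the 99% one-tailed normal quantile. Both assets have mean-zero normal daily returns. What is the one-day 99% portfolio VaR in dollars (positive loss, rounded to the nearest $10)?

σ_p² = 0.47²·3.21² + 0.53²·3.95² + 2·0.23·0.47·0.53·3.21·3.95 = 8.1118 (%²).
σ_p = √8.1118 = 2.848%.
VaR = 2.326 × 2.848% = 6.624%; on $250,000 that is $16,560.

$16,560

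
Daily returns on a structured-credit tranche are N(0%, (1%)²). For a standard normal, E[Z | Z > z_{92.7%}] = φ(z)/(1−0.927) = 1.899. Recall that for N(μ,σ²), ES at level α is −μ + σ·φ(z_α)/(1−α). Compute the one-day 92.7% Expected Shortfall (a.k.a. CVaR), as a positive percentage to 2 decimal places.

1.90%

ES = 1% × 1.899 = 1.899%.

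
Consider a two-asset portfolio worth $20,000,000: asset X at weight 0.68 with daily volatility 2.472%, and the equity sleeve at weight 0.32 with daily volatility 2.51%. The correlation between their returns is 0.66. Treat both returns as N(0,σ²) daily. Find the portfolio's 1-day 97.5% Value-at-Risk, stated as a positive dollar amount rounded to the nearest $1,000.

$898,000

σ_p² = 0.68²·2.472² + 0.32²·2.51² + 2·0.66·0.68·0.32·2.472·2.51 = 5.2530 (%²).
σ_p = √5.2530 = 2.292%.
At 97.5%, z = 1.960.
VaR = 1.960 × 2.292% = 4.492%; on $20,000,000 that is $898,400.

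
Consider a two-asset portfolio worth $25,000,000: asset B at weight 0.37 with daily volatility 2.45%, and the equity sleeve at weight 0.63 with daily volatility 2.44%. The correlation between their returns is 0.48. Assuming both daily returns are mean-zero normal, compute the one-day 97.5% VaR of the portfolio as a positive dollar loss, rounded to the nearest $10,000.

$1,040,000

σ_p² = 0.37²·2.45² + 0.63²·2.44² + 2·0.48·0.37·0.63·2.45·2.44 = 4.5225 (%²).
σ_p = √4.5225 = 2.127%.
At 97.5%, z = 1.960.
VaR = 1.960 × 2.127% = 4.169%; on $25,000,000 that is $1,042,250.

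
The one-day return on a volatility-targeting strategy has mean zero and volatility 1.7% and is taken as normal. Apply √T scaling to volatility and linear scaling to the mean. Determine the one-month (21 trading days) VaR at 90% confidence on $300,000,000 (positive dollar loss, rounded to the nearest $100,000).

$30,000,000

At 90%, z = 1.282.
σ_{21d} = 1.7% × √21 = 7.790%.
VaR = 1.282 × 7.790% = 9.987%.
On $300,000,000: 0.09987 × $300,000,000 = $29,961,000.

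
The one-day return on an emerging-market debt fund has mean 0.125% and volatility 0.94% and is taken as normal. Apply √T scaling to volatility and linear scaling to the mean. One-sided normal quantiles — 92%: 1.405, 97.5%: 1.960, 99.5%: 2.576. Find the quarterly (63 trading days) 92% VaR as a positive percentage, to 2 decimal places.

2.61%

σ_{63d} = 0.94% × √63 = 7.461%; μ_{63d} = 63 × 0.125% = 7.875%.
VaR = −(7.875%) + 1.405 × 7.461% = 2.608%.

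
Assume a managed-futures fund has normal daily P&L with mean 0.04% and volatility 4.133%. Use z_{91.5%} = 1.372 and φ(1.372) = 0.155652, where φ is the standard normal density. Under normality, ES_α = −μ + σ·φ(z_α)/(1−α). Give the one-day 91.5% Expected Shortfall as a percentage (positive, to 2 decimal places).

7.53%

Tail multiplier: φ(z)/(1−α) = 0.155652 / 0.085 = 1.831.
ES = −(0.04%) + 4.133% × 1.831 = 7.528%.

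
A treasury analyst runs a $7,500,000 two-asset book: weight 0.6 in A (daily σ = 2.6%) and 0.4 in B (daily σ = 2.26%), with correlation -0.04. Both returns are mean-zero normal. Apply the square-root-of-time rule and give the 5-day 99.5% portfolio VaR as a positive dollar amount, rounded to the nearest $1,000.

$765,000

σ_p = √(0.6²·2.6² + 0.4²·2.26² + 2·-0.04·0.6·0.4·2.6·2.26) = 1.771%.
σ_{5d} = 1.771% × √5 = 3.960%.
z(99.5%) = 2.576.
VaR = 2.576 × 3.960% = 10.201%; on $7,500,000 that is $765,075.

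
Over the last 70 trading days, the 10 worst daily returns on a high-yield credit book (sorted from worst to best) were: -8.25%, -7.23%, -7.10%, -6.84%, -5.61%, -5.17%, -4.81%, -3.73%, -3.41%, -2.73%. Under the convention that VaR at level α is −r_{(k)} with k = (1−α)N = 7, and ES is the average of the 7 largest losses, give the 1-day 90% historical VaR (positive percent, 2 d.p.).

4.81%

k = 7; the 7th lowest return is -4.81%, so VaR = 4.81%.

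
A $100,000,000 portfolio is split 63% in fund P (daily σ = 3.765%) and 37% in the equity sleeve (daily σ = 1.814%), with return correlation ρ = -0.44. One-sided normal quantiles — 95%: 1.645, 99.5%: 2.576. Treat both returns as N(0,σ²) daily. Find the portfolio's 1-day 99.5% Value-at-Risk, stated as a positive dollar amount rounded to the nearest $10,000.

σ_p² = 0.63²·3.765² + 0.37²·1.814² + 2·-0.44·0.63·0.37·3.765·1.814 = 4.6757 (%²).
σ_p = √4.6757 = 2.162%.
VaR = 2.576 × 2.162% = 5.569%; on $100,000,000 that is $5,569,000.

$5,570,000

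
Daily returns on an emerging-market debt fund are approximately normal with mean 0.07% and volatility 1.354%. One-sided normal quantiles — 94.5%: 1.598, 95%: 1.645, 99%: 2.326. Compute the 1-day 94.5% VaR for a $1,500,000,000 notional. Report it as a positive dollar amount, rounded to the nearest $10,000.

VaR = −μ + z·σ = −(0.07%) + 1.598 × 1.354% = 2.094%.
On $1,500,000,000: 0.02094 × $1,500,000,000 = $31,410,000.

$31,410,000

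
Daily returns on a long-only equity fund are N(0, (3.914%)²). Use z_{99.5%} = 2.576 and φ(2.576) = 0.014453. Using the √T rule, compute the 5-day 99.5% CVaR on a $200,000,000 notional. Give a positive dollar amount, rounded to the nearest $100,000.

σ_{5d} = 3.914% × √5 = 8.752%.
ES multiplier = φ(z)/(1−α) = 0.014453/0.005 = 2.891.
ES = 8.752% × 2.891 = 25.302%; on $200,000,000: $50,604,000.

$50,600,000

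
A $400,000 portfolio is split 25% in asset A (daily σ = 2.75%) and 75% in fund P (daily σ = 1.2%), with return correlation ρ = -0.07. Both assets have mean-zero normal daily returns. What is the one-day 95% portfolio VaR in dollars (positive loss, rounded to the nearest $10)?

$7,200

σ_p² = 0.25²·2.75² + 0.75²·1.2² + 2·-0.07·0.25·0.75·2.75·1.2 = 1.1960 (%²).
σ_p = √1.1960 = 1.094%.
At 95%, z = 1.645.
VaR = 1.645 × 1.094% = 1.800%; on $400,000 that is $7,200.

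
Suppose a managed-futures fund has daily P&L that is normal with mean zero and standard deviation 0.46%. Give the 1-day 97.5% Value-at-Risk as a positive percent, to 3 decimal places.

0.902%

At 97.5% one-sided, z = 1.960.
VaR = z·σ = 1.960 × 0.46% = 0.902%.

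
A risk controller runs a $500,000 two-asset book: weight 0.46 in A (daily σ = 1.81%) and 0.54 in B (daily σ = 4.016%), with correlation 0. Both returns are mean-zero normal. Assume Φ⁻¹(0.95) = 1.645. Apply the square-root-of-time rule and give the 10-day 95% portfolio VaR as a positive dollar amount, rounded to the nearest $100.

σ_p = √(0.46²·1.81² + 0.54²·4.016² + 2·0·0.46·0.54·1.81·4.016) = 2.323%.
σ_{10d} = 2.323% × √10 = 7.346%.
VaR = 1.645 × 7.346% = 12.084%; on $500,000 that is $60,420.

$60,400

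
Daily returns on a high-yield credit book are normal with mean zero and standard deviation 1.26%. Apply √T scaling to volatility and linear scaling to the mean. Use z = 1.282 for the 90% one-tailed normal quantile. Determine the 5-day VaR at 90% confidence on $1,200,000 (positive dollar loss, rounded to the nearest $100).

σ_{5d} = 1.26% × √5 = 2.817%.
VaR = 1.282 × 2.817% = 3.611%.
On $1,200,000: 0.03611 × $1,200,000 = $43,332.

$43,300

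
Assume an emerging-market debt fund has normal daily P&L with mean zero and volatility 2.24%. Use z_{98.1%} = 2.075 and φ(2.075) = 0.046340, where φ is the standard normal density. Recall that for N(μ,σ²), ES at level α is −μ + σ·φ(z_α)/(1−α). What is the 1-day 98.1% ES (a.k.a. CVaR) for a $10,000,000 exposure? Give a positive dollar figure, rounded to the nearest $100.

Tail multiplier: φ(z)/(1−α) = 0.046340 / 0.019 = 2.439.
ES = 2.24% × 2.439 = 5.463%.
On $10,000,000: 0.05463 × $10,000,000 = $546,300.

$546,300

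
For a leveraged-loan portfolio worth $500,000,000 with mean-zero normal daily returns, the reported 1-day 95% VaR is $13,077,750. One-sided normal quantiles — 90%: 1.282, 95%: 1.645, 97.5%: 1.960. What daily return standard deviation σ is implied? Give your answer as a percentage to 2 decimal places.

1.59%

VaR as a fraction: $13,077,750 / $500,000,000 = 2.616%.
σ = VaR / z = 2.616% / 1.645 = 1.590%.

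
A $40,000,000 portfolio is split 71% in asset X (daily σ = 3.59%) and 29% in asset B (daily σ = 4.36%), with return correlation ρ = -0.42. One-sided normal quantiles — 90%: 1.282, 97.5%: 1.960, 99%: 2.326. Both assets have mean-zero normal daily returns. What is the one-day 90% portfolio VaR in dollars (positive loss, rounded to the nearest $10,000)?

σ_p² = 0.71²·3.59² + 0.29²·4.36² + 2·-0.42·0.71·0.29·3.59·4.36 = 5.3884 (%²).
σ_p = √5.3884 = 2.321%.
VaR = 1.282 × 2.321% = 2.976%; on $40,000,000 that is $1,190,400.

$1,190,000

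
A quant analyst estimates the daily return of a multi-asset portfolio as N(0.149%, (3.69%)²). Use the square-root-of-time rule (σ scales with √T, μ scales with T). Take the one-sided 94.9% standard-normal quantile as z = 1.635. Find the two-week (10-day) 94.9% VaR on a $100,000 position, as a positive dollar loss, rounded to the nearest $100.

σ_{10d} = 3.69% × √10 = 11.669%; μ_{10d} = 10 × 0.149% = 1.490%.
VaR = −(1.490%) + 1.635 × 11.669% = 17.589%.
On $100,000: 0.17589 × $100,000 = $17,589.

$17,600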